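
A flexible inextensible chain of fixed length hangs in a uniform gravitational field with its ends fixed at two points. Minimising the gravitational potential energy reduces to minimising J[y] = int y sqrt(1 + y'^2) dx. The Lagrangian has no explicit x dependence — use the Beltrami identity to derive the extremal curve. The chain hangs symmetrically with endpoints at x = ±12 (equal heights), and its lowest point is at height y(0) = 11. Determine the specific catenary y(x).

The Lagrangian L(y, y') = y sqrt(1 + y'^2) has no explicit x dependence, so the Beltrami identity applies:
    L − y' ∂L/∂y' = C.
Compute ∂L/∂y' = y · y' / sqrt(1 + y'^2). Then
    L − y' ∂L/∂y'
    = y sqrt(1 + y'^2) − y · y'^2 / sqrt(1 + y'^2)
    = y (1 + y'^2 − y'^2) / sqrt(1 + y'^2)
    = y / sqrt(1 + y'^2) = C.
Squaring gives y^2 = C^2 (1 + y'^2), i.e.
    y'^2 = y^2 / C^2 − 1.
Separating variables,
    dy / sqrt(y^2 − C^2) = dx / C,
and integrating gives arccosh(y / C) = (x − a)/C, so
    y(x) = C cosh((x − a)/C),
the catenary. The constants C and a are fixed by the two endpoint conditions (and, for the hanging-chain problem, the length constraint selects C).
Now fit the given data. The endpoints x = ±12 are symmetric at equal height, so the catenary is even about its minimum: a = 0 and y(x) = C cosh(x/C). The lowest point is y(0) = C cosh(0) = C, and we are told y(0) = 11, so C = 11. Therefore
    y(x) = 11 cosh(x/11),
and at the endpoints
    y(±12) = 11 cosh(12/11).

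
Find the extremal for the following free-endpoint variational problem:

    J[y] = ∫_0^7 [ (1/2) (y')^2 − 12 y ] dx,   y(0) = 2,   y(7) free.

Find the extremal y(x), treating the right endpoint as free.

The Lagrangian L = (1/2) (y')^2 − 12 y gives
    ∂L/∂y = −12,   ∂L/∂y' = y'.
Euler-Lagrange: d/dx(y') − (−12) = 0, i.e. y'' + 12 = 0, so
    y(x) = −(12/2) x^2 + C1 x + C2.
Fixed left endpoint y(0) = 2 ⇒ C2 = 2.
The right endpoint x = 7 is free, so the natural (transversality) condition is ∂L/∂y' |_{x=7} = 0, i.e. y'(7) = 0.
Compute y'(x) = −12 x + C1, so y'(7) = −84 + C1 = 0 ⇒ C1 = 84.
Therefore the extremal is
    y(x) = −6 x^2 + 84 x + 2.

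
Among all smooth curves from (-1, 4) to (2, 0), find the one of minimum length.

Arc-length functional: J[y] = ∫ sqrt(1 + (y')^2) dx.
Lagrangian L = sqrt(1 + (y')^2) has no explicit y dependence, so ∂L/∂y = 0 and the Euler-Lagrange equation gives
    d/dx( y' / sqrt(1 + (y')^2) ) = 0  ⇒  y' / sqrt(1 + (y')^2) = const.
Hence y' is constant, so y(x) is affine.
Fitting the endpoints (-1, 4) and (2, 0):
    slope m = (0 − 4) / (2 − (-1)) = -4/3,
    intercept c = 4 − m·(-1) = 8/3.
Extremal: y(x) = (-4/3) x + 8/3.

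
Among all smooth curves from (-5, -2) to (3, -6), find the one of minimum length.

Arc-length functional: J[y] = ∫ sqrt(1 + (y')^2) dx.
Lagrangian L = sqrt(1 + (y')^2) has no explicit y dependence, so ∂L/∂y = 0 and the Euler-Lagrange equation gives
    d/dx( y' / sqrt(1 + (y')^2) ) = 0  ⇒  y' / sqrt(1 + (y')^2) = const.
Hence y' is constant, so y(x) is affine.
Fitting the endpoints (-5, -2) and (3, -6):
    slope m = ((-6) − (-2)) / (3 − (-5)) = -1/2,
    intercept c = (-2) − m·(-5) = -9/2.
Extremal: y(x) = (-1/2) x - 9/2.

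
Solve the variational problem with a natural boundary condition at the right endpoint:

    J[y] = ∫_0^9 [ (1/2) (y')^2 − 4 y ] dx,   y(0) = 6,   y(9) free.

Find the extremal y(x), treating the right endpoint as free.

The Lagrangian L = (1/2) (y')^2 − 4 y gives
    ∂L/∂y = −4,   ∂L/∂y' = y'.
Euler-Lagrange: d/dx(y') − (−4) = 0, i.e. y'' + 4 = 0, so
    y(x) = −(4/2) x^2 + C1 x + C2.
Fixed left endpoint y(0) = 6 ⇒ C2 = 6.
The right endpoint x = 9 is free, so the natural (transversality) condition is ∂L/∂y' |_{x=9} = 0, i.e. y'(9) = 0.
Compute y'(x) = −4 x + C1, so y'(9) = −36 + C1 = 0 ⇒ C1 = 36.
Therefore the extremal is
    y(x) = −2 x^2 + 36 x + 6.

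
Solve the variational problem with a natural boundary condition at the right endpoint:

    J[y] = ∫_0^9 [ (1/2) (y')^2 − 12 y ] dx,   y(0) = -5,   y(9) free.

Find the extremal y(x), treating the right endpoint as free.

The Lagrangian L = (1/2) (y')^2 − 12 y gives
    ∂L/∂y = −12,   ∂L/∂y' = y'.
Euler-Lagrange: d/dx(y') − (−12) = 0, i.e. y'' + 12 = 0, so
    y(x) = −(12/2) x^2 + C1 x + C2.
Fixed left endpoint y(0) = -5 ⇒ C2 = -5.
The right endpoint x = 9 is free, so the natural (transversality) condition is ∂L/∂y' |_{x=9} = 0, i.e. y'(9) = 0.
Compute y'(x) = −12 x + C1, so y'(9) = −108 + C1 = 0 ⇒ C1 = 108.
Therefore the extremal is
    y(x) = −6 x^2 + 108 x − 5.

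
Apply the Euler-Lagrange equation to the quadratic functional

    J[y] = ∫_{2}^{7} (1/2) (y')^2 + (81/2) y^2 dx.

The Lagrangian is L = (1/2) (y')^2 + (81/2) y^2.
Compute ∂L/∂y = 81y, ∂L/∂y' = y'.
The Euler-Lagrange equation d/dx(∂L/∂y') − ∂L/∂y = 0 reduces to
    y'' − 81 y = 0.
Its general solution is
    y(x) = A e^(9x) + B e^(−9x),
with A, B fixed by the endpoint conditions.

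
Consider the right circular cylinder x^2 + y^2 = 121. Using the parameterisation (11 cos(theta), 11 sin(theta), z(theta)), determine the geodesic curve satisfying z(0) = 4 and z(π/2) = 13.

Parameterise the cylinder of radius R = 11 as
    r(θ) = (11 cos θ, 11 sin θ, z(θ)).
The arc-length element is
    ds = sqrt(121 + (dz/dθ)^2) dθ,
so the Lagrangian is L = sqrt(121 + z'^2).
L depends on z' only, not on z or θ, so ∂L/∂z = 0 and
    ∂L/∂z' = z' / sqrt(121 + z'^2).
The Euler-Lagrange equation gives
    d/dθ( z' / sqrt(121 + z'^2) ) = 0,
so z' is constant. Integrating once:
    z(θ) = a θ + b,
a helix on the cylinder (a straight line when the cylinder is unrolled). The constants a, b are determined by the endpoint conditions.
With endpoint conditions z(0) = 4 and z(π/2) = 13: from z(0) = b we get b = 4, and a·π/2 + 4 = 13 gives a = 18/π, so
    z(θ) = (18/π) θ + 4.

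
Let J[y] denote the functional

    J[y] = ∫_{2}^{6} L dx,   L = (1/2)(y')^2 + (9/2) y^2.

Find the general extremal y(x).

The Lagrangian is L = (1/2)(y')^2 + (9/2) y^2.
∂L/∂y = 9y.
∂L/∂y' = y'.
The Euler-Lagrange equation d/dx(∂L/∂y') − ∂L/∂y = 0 becomes:
    y'' - 9 y = 0
General solution: y(x) = A e^(3x) + B e^(-3x), where A and B are arbitrary constants fixed by the endpoint conditions.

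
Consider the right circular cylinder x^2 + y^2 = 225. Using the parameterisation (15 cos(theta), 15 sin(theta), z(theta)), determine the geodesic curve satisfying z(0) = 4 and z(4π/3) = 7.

Parameterise the cylinder of radius R = 15 as
    r(θ) = (15 cos θ, 15 sin θ, z(θ)).
The arc-length element is
    ds = sqrt(225 + (dz/dθ)^2) dθ,
so the Lagrangian is L = sqrt(225 + z'^2).
L depends on z' only, not on z or θ, so ∂L/∂z = 0 and
    ∂L/∂z' = z' / sqrt(225 + z'^2).
The Euler-Lagrange equation gives
    d/dθ( z' / sqrt(225 + z'^2) ) = 0,
so z' is constant. Integrating once:
    z(θ) = a θ + b,
a helix on the cylinder (a straight line when the cylinder is unrolled). The constants a, b are determined by the endpoint conditions.
With endpoint conditions z(0) = 4 and z(4π/3) = 7: from z(0) = b we get b = 4, and a·4π/3 + 4 = 7 gives a = 9/(4π), so
    z(θ) = (9/(4π)) θ + 4.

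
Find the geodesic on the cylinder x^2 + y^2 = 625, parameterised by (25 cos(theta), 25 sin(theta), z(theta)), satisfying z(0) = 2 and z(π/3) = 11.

Parameterise the cylinder of radius R = 25 as
    r(θ) = (25 cos θ, 25 sin θ, z(θ)).
The arc-length element is
    ds = sqrt(625 + (dz/dθ)^2) dθ,
so the Lagrangian is L = sqrt(625 + z'^2).
L depends on z' only, not on z or θ, so ∂L/∂z = 0 and
    ∂L/∂z' = z' / sqrt(625 + z'^2).
The Euler-Lagrange equation gives
    d/dθ( z' / sqrt(625 + z'^2) ) = 0,
so z' is constant. Integrating once:
    z(θ) = a θ + b,
a helix on the cylinder (a straight line when the cylinder is unrolled). The constants a, b are determined by the endpoint conditions.
With endpoint conditions z(0) = 2 and z(π/3) = 11: from z(0) = b we get b = 2, and a·π/3 + 2 = 11 gives a = 27/π, so
    z(θ) = (27/π) θ + 2.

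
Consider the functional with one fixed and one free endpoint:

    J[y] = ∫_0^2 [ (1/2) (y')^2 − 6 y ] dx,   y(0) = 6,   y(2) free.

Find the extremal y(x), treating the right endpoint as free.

The Lagrangian L = (1/2) (y')^2 − 6 y gives
    ∂L/∂y = −6,   ∂L/∂y' = y'.
Euler-Lagrange: d/dx(y') − (−6) = 0, i.e. y'' + 6 = 0, so
    y(x) = −(6/2) x^2 + C1 x + C2.
Fixed left endpoint y(0) = 6 ⇒ C2 = 6.
The right endpoint x = 2 is free, so the natural (transversality) condition is ∂L/∂y' |_{x=2} = 0, i.e. y'(2) = 0.
Compute y'(x) = −6 x + C1, so y'(2) = −12 + C1 = 0 ⇒ C1 = 12.
Therefore the extremal is
    y(x) = −3 x^2 + 12 x + 6.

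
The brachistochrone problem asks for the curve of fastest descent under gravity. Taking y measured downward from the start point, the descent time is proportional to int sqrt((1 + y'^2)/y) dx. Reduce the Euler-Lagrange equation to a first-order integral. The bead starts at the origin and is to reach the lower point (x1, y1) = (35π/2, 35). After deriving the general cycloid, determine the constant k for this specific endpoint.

The Lagrangian L = sqrt((1 + y'^2) / y) has no explicit x dependence, so the Beltrami identity applies:
    L − y' ∂L/∂y' = C.
Compute ∂L/∂y' = y' / sqrt(y (1 + y'^2)).
Substitute:
    sqrt((1 + y'^2)/y) − y'·y' / sqrt(y (1 + y'^2))
    = (1 + y'^2) / sqrt(y (1 + y'^2)) − y'^2 / sqrt(y (1 + y'^2))
    = 1 / sqrt(y (1 + y'^2)) = C.
Squaring and rearranging gives the first integral
    y (1 + y'^2) = 1/C^2 =: k   (constant).
Solving this first-order ODE by the substitution
    y = (k/2)(1 − cos θ)
yields the cycloid parameterisation
    x(θ) = (k/2)(θ − sin θ),   y(θ) = (k/2)(1 − cos θ).
The constant k is fixed by the endpoint condition.
Now fit the given lower endpoint (x1, y1) = (35π/2, 35). At the bottom of the first arch (θ = π), the parametric equations give
    y(π) = (k/2)(1 − cos π) = k,
    x(π) = (k/2)(π − sin π) = kπ/2.
Matching y(π) = 35 gives k = 35, consistent with x(π) = 35π/2. Therefore the specific cycloid is
    x(θ) = (35/2)(θ − sin θ),   y(θ) = (35/2)(1 − cos θ).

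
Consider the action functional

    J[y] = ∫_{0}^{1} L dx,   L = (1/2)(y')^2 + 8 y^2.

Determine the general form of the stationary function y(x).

The Lagrangian is L = (1/2)(y')^2 + 8 y^2.
∂L/∂y = 16y.
∂L/∂y' = y'.
The Euler-Lagrange equation d/dx(∂L/∂y') − ∂L/∂y = 0 becomes:
    y'' - 16 y = 0
General solution: y(x) = A e^(4x) + B e^(-4x), where A and B are arbitrary constants fixed by the endpoint conditions.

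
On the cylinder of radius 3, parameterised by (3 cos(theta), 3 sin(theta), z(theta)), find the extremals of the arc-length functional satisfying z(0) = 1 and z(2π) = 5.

Parameterise the cylinder of radius R = 3 as
    r(θ) = (3 cos θ, 3 sin θ, z(θ)).
The arc-length element is
    ds = sqrt(9 + (dz/dθ)^2) dθ,
so the Lagrangian is L = sqrt(9 + z'^2).
L depends on z' only, not on z or θ, so ∂L/∂z = 0 and
    ∂L/∂z' = z' / sqrt(9 + z'^2).
The Euler-Lagrange equation gives
    d/dθ( z' / sqrt(9 + z'^2) ) = 0,
so z' is constant. Integrating once:
    z(θ) = a θ + b,
a helix on the cylinder (a straight line when the cylinder is unrolled). The constants a, b are determined by the endpoint conditions.
With endpoint conditions z(0) = 1 and z(2π) = 5: from z(0) = b we get b = 1, and a·2π + 1 = 5 gives a = 2/π, so
    z(θ) = (2/π) θ + 1.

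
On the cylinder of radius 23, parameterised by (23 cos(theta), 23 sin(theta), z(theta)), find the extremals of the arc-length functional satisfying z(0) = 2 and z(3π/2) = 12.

Parameterise the cylinder of radius R = 23 as
    r(θ) = (23 cos θ, 23 sin θ, z(θ)).
The arc-length element is
    ds = sqrt(529 + (dz/dθ)^2) dθ,
so the Lagrangian is L = sqrt(529 + z'^2).
L depends on z' only, not on z or θ, so ∂L/∂z = 0 and
    ∂L/∂z' = z' / sqrt(529 + z'^2).
The Euler-Lagrange equation gives
    d/dθ( z' / sqrt(529 + z'^2) ) = 0,
so z' is constant. Integrating once:
    z(θ) = a θ + b,
a helix on the cylinder (a straight line when the cylinder is unrolled). The constants a, b are determined by the endpoint conditions.
With endpoint conditions z(0) = 2 and z(3π/2) = 12: from z(0) = b we get b = 2, and a·3π/2 + 2 = 12 gives a = 20/(3π), so
    z(θ) = (20/(3π)) θ + 2.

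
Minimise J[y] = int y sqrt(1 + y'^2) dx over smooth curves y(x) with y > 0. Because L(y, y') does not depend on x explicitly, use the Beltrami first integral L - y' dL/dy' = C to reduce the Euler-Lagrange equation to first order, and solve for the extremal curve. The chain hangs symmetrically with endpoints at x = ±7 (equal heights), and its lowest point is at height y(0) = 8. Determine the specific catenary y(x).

The Lagrangian L(y, y') = y sqrt(1 + y'^2) has no explicit x dependence, so the Beltrami identity applies:
    L − y' ∂L/∂y' = C.
Compute ∂L/∂y' = y · y' / sqrt(1 + y'^2). Then
    L − y' ∂L/∂y'
    = y sqrt(1 + y'^2) − y · y'^2 / sqrt(1 + y'^2)
    = y (1 + y'^2 − y'^2) / sqrt(1 + y'^2)
    = y / sqrt(1 + y'^2) = C.
Squaring gives y^2 = C^2 (1 + y'^2), i.e.
    y'^2 = y^2 / C^2 − 1.
Separating variables,
    dy / sqrt(y^2 − C^2) = dx / C,
and integrating gives arccosh(y / C) = (x − a)/C, so
    y(x) = C cosh((x − a)/C),
the catenary. The constants C and a are fixed by the two endpoint conditions (and, for the hanging-chain problem, the length constraint selects C).
Now fit the given data. The endpoints x = ±7 are symmetric at equal height, so the catenary is even about its minimum: a = 0 and y(x) = C cosh(x/C). The lowest point is y(0) = C cosh(0) = C, and we are told y(0) = 8, so C = 8. Therefore
    y(x) = 8 cosh(x/8),
and at the endpoints
    y(±7) = 8 cosh(7/8).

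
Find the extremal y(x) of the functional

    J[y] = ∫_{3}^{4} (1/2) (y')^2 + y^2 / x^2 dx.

The Lagrangian is L = (1/2) (y')^2 + y^2 / x^2.
Compute ∂L/∂y = 2y/x^2, ∂L/∂y' = y'.
The Euler-Lagrange equation d/dx(∂L/∂y') − ∂L/∂y = 0 reduces to
    y'' − 2/x^2 · y = 0  (x > 0).
Its general solution is
    y(x) = A x^2 + B / x,
with A, B fixed by the endpoint conditions.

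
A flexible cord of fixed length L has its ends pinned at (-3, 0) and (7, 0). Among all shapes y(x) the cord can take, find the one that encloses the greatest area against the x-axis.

Set up the augmented Lagrangian using a multiplier λ for the length constraint:
    F(y, y') = y − λ sqrt(1 + y'^2).
F has no explicit x dependence, so the Beltrami identity yields a first integral
    F − y' ∂F/∂y' = C.
Compute ∂F/∂y' = −λ y' / sqrt(1 + y'^2). Then
    y − λ sqrt(1 + y'^2) + λ y'^2 / sqrt(1 + y'^2) = C
    ⇒  y − λ / sqrt(1 + y'^2) = C.
Solving for y' and integrating gives
    (x − a)^2 + (y − b)^2 = λ^2,
a circular arc of radius λ. The constants a, b are determined by the endpoint conditions y(-3) = y(7) = 0, and λ is fixed implicitly by the length constraint
    ∫_{-3}^{7} sqrt(1 + y'^2) dx = L.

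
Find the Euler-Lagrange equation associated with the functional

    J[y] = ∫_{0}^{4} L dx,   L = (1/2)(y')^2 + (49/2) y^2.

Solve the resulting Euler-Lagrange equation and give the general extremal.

The Lagrangian is L = (1/2)(y')^2 + (49/2) y^2.
∂L/∂y = 49y.
∂L/∂y' = y'.
The Euler-Lagrange equation d/dx(∂L/∂y') − ∂L/∂y = 0 becomes:
    y'' - 49 y = 0
General solution: y(x) = A e^(7x) + B e^(-7x), where A and B are arbitrary constants fixed by the endpoint conditions.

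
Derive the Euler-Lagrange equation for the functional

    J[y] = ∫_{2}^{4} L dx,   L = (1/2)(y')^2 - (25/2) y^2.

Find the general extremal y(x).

The Lagrangian is L = (1/2)(y')^2 - (25/2) y^2.
∂L/∂y = -25y.
∂L/∂y' = y'.
The Euler-Lagrange equation d/dx(∂L/∂y') − ∂L/∂y = 0 becomes:
    y'' + 25 y = 0
General solution: y(x) = A sin(5x) + B cos(5x), where A and B are arbitrary constants fixed by the endpoint conditions.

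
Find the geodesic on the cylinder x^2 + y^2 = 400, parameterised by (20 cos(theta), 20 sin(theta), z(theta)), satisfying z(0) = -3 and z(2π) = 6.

Parameterise the cylinder of radius R = 20 as
    r(θ) = (20 cos θ, 20 sin θ, z(θ)).
The arc-length element is
    ds = sqrt(400 + (dz/dθ)^2) dθ,
so the Lagrangian is L = sqrt(400 + z'^2).
L depends on z' only, not on z or θ, so ∂L/∂z = 0 and
    ∂L/∂z' = z' / sqrt(400 + z'^2).
The Euler-Lagrange equation gives
    d/dθ( z' / sqrt(400 + z'^2) ) = 0,
so z' is constant. Integrating once:
    z(θ) = a θ + b,
a helix on the cylinder (a straight line when the cylinder is unrolled). The constants a, b are determined by the endpoint conditions.
With endpoint conditions z(0) = -3 and z(2π) = 6: from z(0) = b we get b = -3, and a·2π + -3 = 6 gives a = 9/(2π), so
    z(θ) = (9/(2π)) θ − 3.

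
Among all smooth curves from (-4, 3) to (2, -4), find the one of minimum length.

Arc-length functional: J[y] = ∫ sqrt(1 + (y')^2) dx.
Lagrangian L = sqrt(1 + (y')^2) has no explicit y dependence, so ∂L/∂y = 0 and the Euler-Lagrange equation gives
    d/dx( y' / sqrt(1 + (y')^2) ) = 0  ⇒  y' / sqrt(1 + (y')^2) = const.
Hence y' is constant, so y(x) is affine.
Fitting the endpoints (-4, 3) and (2, -4):
    slope m = ((-4) − 3) / (2 − (-4)) = -7/6,
    intercept c = 3 − m·(-4) = -5/3.
Extremal: y(x) = (-7/6) x - 5/3.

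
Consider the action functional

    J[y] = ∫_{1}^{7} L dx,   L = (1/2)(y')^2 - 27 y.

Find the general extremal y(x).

The Lagrangian is L = (1/2)(y')^2 - 27 y.
∂L/∂y = -27.
∂L/∂y' = y'.
The Euler-Lagrange equation d/dx(∂L/∂y') − ∂L/∂y = 0 becomes:
    y'' + 27 = 0
General solution: y(x) = -(27/2) x^2 + A x + B, where A and B are arbitrary constants fixed by the endpoint conditions.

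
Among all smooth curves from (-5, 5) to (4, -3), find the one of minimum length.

Arc-length functional: J[y] = ∫ sqrt(1 + (y')^2) dx.
Lagrangian L = sqrt(1 + (y')^2) has no explicit y dependence, so ∂L/∂y = 0 and the Euler-Lagrange equation gives
    d/dx( y' / sqrt(1 + (y')^2) ) = 0  ⇒  y' / sqrt(1 + (y')^2) = const.
Hence y' is constant, so y(x) is affine.
Fitting the endpoints (-5, 5) and (4, -3):
    slope m = ((-3) − 5) / (4 − (-5)) = -8/9,
    intercept c = 5 − m·(-5) = 5/9.
Extremal: y(x) = (-8/9) x + 5/9.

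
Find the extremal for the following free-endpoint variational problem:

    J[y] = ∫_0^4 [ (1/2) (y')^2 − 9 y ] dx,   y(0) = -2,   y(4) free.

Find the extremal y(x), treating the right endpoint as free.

The Lagrangian L = (1/2) (y')^2 − 9 y gives
    ∂L/∂y = −9,   ∂L/∂y' = y'.
Euler-Lagrange: d/dx(y') − (−9) = 0, i.e. y'' + 9 = 0, so
    y(x) = −(9/2) x^2 + C1 x + C2.
Fixed left endpoint y(0) = -2 ⇒ C2 = -2.
The right endpoint x = 4 is free, so the natural (transversality) condition is ∂L/∂y' |_{x=4} = 0, i.e. y'(4) = 0.
Compute y'(x) = −9 x + C1, so y'(4) = −36 + C1 = 0 ⇒ C1 = 36.
Therefore the extremal is
    y(x) = −(9/2) x^2 + 36 x − 2.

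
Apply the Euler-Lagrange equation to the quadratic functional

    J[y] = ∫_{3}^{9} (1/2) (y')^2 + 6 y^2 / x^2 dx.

The Lagrangian is L = (1/2) (y')^2 + 6 y^2 / x^2.
Compute ∂L/∂y = 12y/x^2, ∂L/∂y' = y'.
The Euler-Lagrange equation d/dx(∂L/∂y') − ∂L/∂y = 0 reduces to
    y'' − 12/x^2 · y = 0  (x > 0).
Its general solution is
    y(x) = A x^4 + B x^(-3),
with A, B fixed by the endpoint conditions.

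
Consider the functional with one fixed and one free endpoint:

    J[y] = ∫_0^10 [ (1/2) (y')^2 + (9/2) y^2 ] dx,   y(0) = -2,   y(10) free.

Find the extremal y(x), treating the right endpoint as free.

The Lagrangian L = (1/2) (y')^2 + (9/2) y^2 gives
    ∂L/∂y = 9 y,   ∂L/∂y' = y'.
Euler-Lagrange: y'' − 9 y = 0.
With k = 3, the general solution is
    y(x) = A cosh(3 x) + B sinh(3 x).
Fixed left endpoint y(0) = -2 ⇒ A = -2.
The right endpoint x = 10 is free, so the natural (transversality) condition is ∂L/∂y' |_{x=10} = 0, i.e. y'(10) = 0.
Compute y'(x) = A k sinh(k x) + B k cosh(k x), so
    y'(10) = A k sinh(k·10) + B k cosh(k·10) = 0
    ⇒ B = −A tanh(k·10) = 2 tanh(3·10).
Therefore the extremal is
    y(x) = −2 cosh(3 x) + 2 tanh(3·10) sinh(3 x).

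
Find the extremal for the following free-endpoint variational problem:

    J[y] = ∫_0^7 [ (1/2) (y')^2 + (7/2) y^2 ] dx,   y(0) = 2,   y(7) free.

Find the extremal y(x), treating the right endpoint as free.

The Lagrangian L = (1/2) (y')^2 + (7/2) y^2 gives
    ∂L/∂y = 7 y,   ∂L/∂y' = y'.
Euler-Lagrange: y'' − 7 y = 0.
With k = sqrt(7), the general solution is
    y(x) = A cosh(sqrt(7) x) + B sinh(sqrt(7) x).
Fixed left endpoint y(0) = 2 ⇒ A = 2.
The right endpoint x = 7 is free, so the natural (transversality) condition is ∂L/∂y' |_{x=7} = 0, i.e. y'(7) = 0.
Compute y'(x) = A k sinh(k x) + B k cosh(k x), so
    y'(7) = A k sinh(k·7) + B k cosh(k·7) = 0
    ⇒ B = −A tanh(k·7) = − 2 tanh(sqrt(7)·7).
Therefore the extremal is
    y(x) = 2 cosh(sqrt(7) x) − 2 tanh(sqrt(7)·7) sinh(sqrt(7) x).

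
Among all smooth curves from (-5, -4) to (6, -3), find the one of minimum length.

Arc-length functional: J[y] = ∫ sqrt(1 + (y')^2) dx.
Lagrangian L = sqrt(1 + (y')^2) has no explicit y dependence, so ∂L/∂y = 0 and the Euler-Lagrange equation gives
    d/dx( y' / sqrt(1 + (y')^2) ) = 0  ⇒  y' / sqrt(1 + (y')^2) = const.
Hence y' is constant, so y(x) is affine.
Fitting the endpoints (-5, -4) and (6, -3):
    slope m = ((-3) − (-4)) / (6 − (-5)) = 1/11,
    intercept c = (-4) − m·(-5) = -39/11.
Extremal: y(x) = (1/11) x - 39/11.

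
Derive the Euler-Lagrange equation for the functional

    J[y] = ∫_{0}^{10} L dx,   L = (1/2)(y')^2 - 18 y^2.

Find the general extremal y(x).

The Lagrangian is L = (1/2)(y')^2 - 18 y^2.
∂L/∂y = -36y.
∂L/∂y' = y'.
The Euler-Lagrange equation d/dx(∂L/∂y') − ∂L/∂y = 0 becomes:
    y'' + 36 y = 0
General solution: y(x) = A sin(6x) + B cos(6x), where A and B are arbitrary constants fixed by the endpoint conditions.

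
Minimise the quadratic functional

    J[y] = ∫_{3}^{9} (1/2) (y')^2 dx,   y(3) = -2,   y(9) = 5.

The Lagrangian is L = (1/2) (y')^2.
Compute ∂L/∂y = 0, ∂L/∂y' = y'.
The Euler-Lagrange equation d/dx(∂L/∂y') − ∂L/∂y = 0 reduces to
    y'' = 0.
Its general solution is
    y(x) = A x + B,
with A, B fixed by the endpoint conditions.
Applying the endpoint conditions y(3) = -2 and y(9) = 5: solve A·3 + B = -2 and A·9 + B = 5. Subtracting gives A(9 − 3) = 5 − -2, so A = 7/6, and B = -2 − A·3 = -11/2. Therefore
    y(x) = (7/6) x - 11/2.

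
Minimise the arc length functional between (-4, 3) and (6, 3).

Arc-length functional: J[y] = ∫ sqrt(1 + (y')^2) dx.
Lagrangian L = sqrt(1 + (y')^2) has no explicit y dependence, so ∂L/∂y = 0 and the Euler-Lagrange equation gives
    d/dx( y' / sqrt(1 + (y')^2) ) = 0  ⇒  y' / sqrt(1 + (y')^2) = const.
Hence y' is constant, so y(x) is affine.
Fitting the endpoints (-4, 3) and (6, 3):
    slope m = (3 − 3) / (6 − (-4)) = 0,
    intercept c = 3 − m·(-4) = 3.
Extremal: y(x) = 3.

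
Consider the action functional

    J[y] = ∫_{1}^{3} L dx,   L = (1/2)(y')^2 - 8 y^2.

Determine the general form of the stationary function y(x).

The Lagrangian is L = (1/2)(y')^2 - 8 y^2.
∂L/∂y = -16y.
∂L/∂y' = y'.
The Euler-Lagrange equation d/dx(∂L/∂y') − ∂L/∂y = 0 becomes:
    y'' + 16 y = 0
General solution: y(x) = A sin(4x) + B cos(4x), where A and B are arbitrary constants fixed by the endpoint conditions.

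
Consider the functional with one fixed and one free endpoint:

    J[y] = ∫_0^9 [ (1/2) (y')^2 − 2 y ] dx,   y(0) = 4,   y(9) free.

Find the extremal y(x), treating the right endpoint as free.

The Lagrangian L = (1/2) (y')^2 − 2 y gives
    ∂L/∂y = −2,   ∂L/∂y' = y'.
Euler-Lagrange: d/dx(y') − (−2) = 0, i.e. y'' + 2 = 0, so
    y(x) = −(2/2) x^2 + C1 x + C2.
Fixed left endpoint y(0) = 4 ⇒ C2 = 4.
The right endpoint x = 9 is free, so the natural (transversality) condition is ∂L/∂y' |_{x=9} = 0, i.e. y'(9) = 0.
Compute y'(x) = −2 x + C1, so y'(9) = −18 + C1 = 0 ⇒ C1 = 18.
Therefore the extremal is
    y(x) = −x^2 + 18 x + 4.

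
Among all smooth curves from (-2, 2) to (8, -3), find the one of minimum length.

Arc-length functional: J[y] = ∫ sqrt(1 + (y')^2) dx.
Lagrangian L = sqrt(1 + (y')^2) has no explicit y dependence, so ∂L/∂y = 0 and the Euler-Lagrange equation gives
    d/dx( y' / sqrt(1 + (y')^2) ) = 0  ⇒  y' / sqrt(1 + (y')^2) = const.
Hence y' is constant, so y(x) is affine.
Fitting the endpoints (-2, 2) and (8, -3):
    slope m = ((-3) − 2) / (8 − (-2)) = -1/2,
    intercept c = 2 − m·(-2) = 1.
Extremal: y(x) = (-1/2) x + 1.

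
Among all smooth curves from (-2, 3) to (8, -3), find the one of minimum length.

Arc-length functional: J[y] = ∫ sqrt(1 + (y')^2) dx.
Lagrangian L = sqrt(1 + (y')^2) has no explicit y dependence, so ∂L/∂y = 0 and the Euler-Lagrange equation gives
    d/dx( y' / sqrt(1 + (y')^2) ) = 0  ⇒  y' / sqrt(1 + (y')^2) = const.
Hence y' is constant, so y(x) is affine.
Fitting the endpoints (-2, 3) and (8, -3):
    slope m = ((-3) − 3) / (8 − (-2)) = -3/5,
    intercept c = 3 − m·(-2) = 9/5.
Extremal: y(x) = (-3/5) x + 9/5.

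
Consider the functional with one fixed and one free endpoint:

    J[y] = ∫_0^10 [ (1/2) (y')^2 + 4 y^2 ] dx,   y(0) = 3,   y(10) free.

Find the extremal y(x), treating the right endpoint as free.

The Lagrangian L = (1/2) (y')^2 + 4 y^2 gives
    ∂L/∂y = 8 y,   ∂L/∂y' = y'.
Euler-Lagrange: y'' − 8 y = 0.
With k = sqrt(8), the general solution is
    y(x) = A cosh(sqrt(8) x) + B sinh(sqrt(8) x).
Fixed left endpoint y(0) = 3 ⇒ A = 3.
The right endpoint x = 10 is free, so the natural (transversality) condition is ∂L/∂y' |_{x=10} = 0, i.e. y'(10) = 0.
Compute y'(x) = A k sinh(k x) + B k cosh(k x), so
    y'(10) = A k sinh(k·10) + B k cosh(k·10) = 0
    ⇒ B = −A tanh(k·10) = − 3 tanh(sqrt(8)·10).
Therefore the extremal is
    y(x) = 3 cosh(sqrt(8) x) − 3 tanh(sqrt(8)·10) sinh(sqrt(8) x).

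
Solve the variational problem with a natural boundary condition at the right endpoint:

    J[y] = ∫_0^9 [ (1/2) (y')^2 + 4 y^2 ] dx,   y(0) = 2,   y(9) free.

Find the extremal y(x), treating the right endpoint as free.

The Lagrangian L = (1/2) (y')^2 + 4 y^2 gives
    ∂L/∂y = 8 y,   ∂L/∂y' = y'.
Euler-Lagrange: y'' − 8 y = 0.
With k = sqrt(8), the general solution is
    y(x) = A cosh(sqrt(8) x) + B sinh(sqrt(8) x).
Fixed left endpoint y(0) = 2 ⇒ A = 2.
The right endpoint x = 9 is free, so the natural (transversality) condition is ∂L/∂y' |_{x=9} = 0, i.e. y'(9) = 0.
Compute y'(x) = A k sinh(k x) + B k cosh(k x), so
    y'(9) = A k sinh(k·9) + B k cosh(k·9) = 0
    ⇒ B = −A tanh(k·9) = − 2 tanh(sqrt(8)·9).
Therefore the extremal is
    y(x) = 2 cosh(sqrt(8) x) − 2 tanh(sqrt(8)·9) sinh(sqrt(8) x).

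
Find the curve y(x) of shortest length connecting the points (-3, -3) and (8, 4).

Arc-length functional: J[y] = ∫ sqrt(1 + (y')^2) dx.
Lagrangian L = sqrt(1 + (y')^2) has no explicit y dependence, so ∂L/∂y = 0 and the Euler-Lagrange equation gives
    d/dx( y' / sqrt(1 + (y')^2) ) = 0  ⇒  y' / sqrt(1 + (y')^2) = const.
Hence y' is constant, so y(x) is affine.
Fitting the endpoints (-3, -3) and (8, 4):
    slope m = (4 − (-3)) / (8 − (-3)) = 7/11,
    intercept c = (-3) − m·(-3) = -12/11.
Extremal: y(x) = (7/11) x - 12/11.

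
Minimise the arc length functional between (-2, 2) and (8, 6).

Arc-length functional: J[y] = ∫ sqrt(1 + (y')^2) dx.
Lagrangian L = sqrt(1 + (y')^2) has no explicit y dependence, so ∂L/∂y = 0 and the Euler-Lagrange equation gives
    d/dx( y' / sqrt(1 + (y')^2) ) = 0  ⇒  y' / sqrt(1 + (y')^2) = const.
Hence y' is constant, so y(x) is affine.
Fitting the endpoints (-2, 2) and (8, 6):
    slope m = (6 − 2) / (8 − (-2)) = 2/5,
    intercept c = 2 − m·(-2) = 14/5.
Extremal: y(x) = (2/5) x + 14/5.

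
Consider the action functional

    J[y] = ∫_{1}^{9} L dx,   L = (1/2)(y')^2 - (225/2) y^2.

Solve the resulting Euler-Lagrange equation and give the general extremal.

The Lagrangian is L = (1/2)(y')^2 - (225/2) y^2.
∂L/∂y = -225y.
∂L/∂y' = y'.
The Euler-Lagrange equation d/dx(∂L/∂y') − ∂L/∂y = 0 becomes:
    y'' + 225 y = 0
General solution: y(x) = A sin(15x) + B cos(15x), where A and B are arbitrary constants fixed by the endpoint conditions.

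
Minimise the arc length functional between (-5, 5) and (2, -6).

Arc-length functional: J[y] = ∫ sqrt(1 + (y')^2) dx.
Lagrangian L = sqrt(1 + (y')^2) has no explicit y dependence, so ∂L/∂y = 0 and the Euler-Lagrange equation gives
    d/dx( y' / sqrt(1 + (y')^2) ) = 0  ⇒  y' / sqrt(1 + (y')^2) = const.
Hence y' is constant, so y(x) is affine.
Fitting the endpoints (-5, 5) and (2, -6):
    slope m = ((-6) − 5) / (2 − (-5)) = -11/7,
    intercept c = 5 − m·(-5) = -20/7.
Extremal: y(x) = (-11/7) x - 20/7.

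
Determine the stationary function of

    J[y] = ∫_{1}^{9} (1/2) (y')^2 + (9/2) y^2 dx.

The Lagrangian is L = (1/2) (y')^2 + (9/2) y^2.
Compute ∂L/∂y = 9y, ∂L/∂y' = y'.
The Euler-Lagrange equation d/dx(∂L/∂y') − ∂L/∂y = 0 reduces to
    y'' − 9 y = 0.
Its general solution is
    y(x) = A e^(3x) + B e^(−3x),
with A, B fixed by the endpoint conditions.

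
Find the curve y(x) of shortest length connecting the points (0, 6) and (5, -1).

Arc-length functional: J[y] = ∫ sqrt(1 + (y')^2) dx.
Lagrangian L = sqrt(1 + (y')^2) has no explicit y dependence, so ∂L/∂y = 0 and the Euler-Lagrange equation gives
    d/dx( y' / sqrt(1 + (y')^2) ) = 0  ⇒  y' / sqrt(1 + (y')^2) = const.
Hence y' is constant, so y(x) is affine.
Fitting the endpoints (0, 6) and (5, -1):
    slope m = ((-1) − 6) / (5 − 0) = -7/5,
    intercept c = 6 − m·0 = 6.
Extremal: y(x) = (-7/5) x + 6.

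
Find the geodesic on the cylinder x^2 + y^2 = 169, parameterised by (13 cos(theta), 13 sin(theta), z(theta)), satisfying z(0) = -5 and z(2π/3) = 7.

Parameterise the cylinder of radius R = 13 as
    r(θ) = (13 cos θ, 13 sin θ, z(θ)).
The arc-length element is
    ds = sqrt(169 + (dz/dθ)^2) dθ,
so the Lagrangian is L = sqrt(169 + z'^2).
L depends on z' only, not on z or θ, so ∂L/∂z = 0 and
    ∂L/∂z' = z' / sqrt(169 + z'^2).
The Euler-Lagrange equation gives
    d/dθ( z' / sqrt(169 + z'^2) ) = 0,
so z' is constant. Integrating once:
    z(θ) = a θ + b,
a helix on the cylinder (a straight line when the cylinder is unrolled). The constants a, b are determined by the endpoint conditions.
With endpoint conditions z(0) = -5 and z(2π/3) = 7: from z(0) = b we get b = -5, and a·2π/3 + -5 = 7 gives a = 18/π, so
    z(θ) = (18/π) θ − 5.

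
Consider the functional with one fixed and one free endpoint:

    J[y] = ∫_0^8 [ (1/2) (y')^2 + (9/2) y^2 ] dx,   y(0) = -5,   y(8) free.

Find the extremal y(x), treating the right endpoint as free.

The Lagrangian L = (1/2) (y')^2 + (9/2) y^2 gives
    ∂L/∂y = 9 y,   ∂L/∂y' = y'.
Euler-Lagrange: y'' − 9 y = 0.
With k = 3, the general solution is
    y(x) = A cosh(3 x) + B sinh(3 x).
Fixed left endpoint y(0) = -5 ⇒ A = -5.
The right endpoint x = 8 is free, so the natural (transversality) condition is ∂L/∂y' |_{x=8} = 0, i.e. y'(8) = 0.
Compute y'(x) = A k sinh(k x) + B k cosh(k x), so
    y'(8) = A k sinh(k·8) + B k cosh(k·8) = 0
    ⇒ B = −A tanh(k·8) = 5 tanh(3·8).
Therefore the extremal is
    y(x) = −5 cosh(3 x) + 5 tanh(3·8) sinh(3 x).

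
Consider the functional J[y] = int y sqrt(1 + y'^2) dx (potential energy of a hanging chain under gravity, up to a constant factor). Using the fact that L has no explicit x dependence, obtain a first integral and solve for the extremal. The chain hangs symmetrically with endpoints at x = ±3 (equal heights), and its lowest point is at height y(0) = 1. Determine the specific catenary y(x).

The Lagrangian L(y, y') = y sqrt(1 + y'^2) has no explicit x dependence, so the Beltrami identity applies:
    L − y' ∂L/∂y' = C.
Compute ∂L/∂y' = y · y' / sqrt(1 + y'^2). Then
    L − y' ∂L/∂y'
    = y sqrt(1 + y'^2) − y · y'^2 / sqrt(1 + y'^2)
    = y (1 + y'^2 − y'^2) / sqrt(1 + y'^2)
    = y / sqrt(1 + y'^2) = C.
Squaring gives y^2 = C^2 (1 + y'^2), i.e.
    y'^2 = y^2 / C^2 − 1.
Separating variables,
    dy / sqrt(y^2 − C^2) = dx / C,
and integrating gives arccosh(y / C) = (x − a)/C, so
    y(x) = C cosh((x − a)/C),
the catenary. The constants C and a are fixed by the two endpoint conditions (and, for the hanging-chain problem, the length constraint selects C).
Now fit the given data. The endpoints x = ±3 are symmetric at equal height, so the catenary is even about its minimum: a = 0 and y(x) = C cosh(x/C). The lowest point is y(0) = C cosh(0) = C, and we are told y(0) = 1, so C = 1. Therefore
    y(x) = cosh(x),
and at the endpoints
    y(±3) = cosh(3).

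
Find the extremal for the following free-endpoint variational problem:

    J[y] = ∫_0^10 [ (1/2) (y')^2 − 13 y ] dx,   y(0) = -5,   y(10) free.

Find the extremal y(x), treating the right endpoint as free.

The Lagrangian L = (1/2) (y')^2 − 13 y gives
    ∂L/∂y = −13,   ∂L/∂y' = y'.
Euler-Lagrange: d/dx(y') − (−13) = 0, i.e. y'' + 13 = 0, so
    y(x) = −(13/2) x^2 + C1 x + C2.
Fixed left endpoint y(0) = -5 ⇒ C2 = -5.
The right endpoint x = 10 is free, so the natural (transversality) condition is ∂L/∂y' |_{x=10} = 0, i.e. y'(10) = 0.
Compute y'(x) = −13 x + C1, so y'(10) = −130 + C1 = 0 ⇒ C1 = 130.
Therefore the extremal is
    y(x) = −(13/2) x^2 + 130 x − 5.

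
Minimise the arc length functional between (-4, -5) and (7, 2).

Arc-length functional: J[y] = ∫ sqrt(1 + (y')^2) dx.
Lagrangian L = sqrt(1 + (y')^2) has no explicit y dependence, so ∂L/∂y = 0 and the Euler-Lagrange equation gives
    d/dx( y' / sqrt(1 + (y')^2) ) = 0  ⇒  y' / sqrt(1 + (y')^2) = const.
Hence y' is constant, so y(x) is affine.
Fitting the endpoints (-4, -5) and (7, 2):
    slope m = (2 − (-5)) / (7 − (-4)) = 7/11,
    intercept c = (-5) − m·(-4) = -27/11.
Extremal: y(x) = (7/11) x - 27/11.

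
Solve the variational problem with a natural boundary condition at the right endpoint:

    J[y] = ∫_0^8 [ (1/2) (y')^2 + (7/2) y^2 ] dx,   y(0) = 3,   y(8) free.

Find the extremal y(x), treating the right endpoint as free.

The Lagrangian L = (1/2) (y')^2 + (7/2) y^2 gives
    ∂L/∂y = 7 y,   ∂L/∂y' = y'.
Euler-Lagrange: y'' − 7 y = 0.
With k = sqrt(7), the general solution is
    y(x) = A cosh(sqrt(7) x) + B sinh(sqrt(7) x).
Fixed left endpoint y(0) = 3 ⇒ A = 3.
The right endpoint x = 8 is free, so the natural (transversality) condition is ∂L/∂y' |_{x=8} = 0, i.e. y'(8) = 0.
Compute y'(x) = A k sinh(k x) + B k cosh(k x), so
    y'(8) = A k sinh(k·8) + B k cosh(k·8) = 0
    ⇒ B = −A tanh(k·8) = − 3 tanh(sqrt(7)·8).
Therefore the extremal is
    y(x) = 3 cosh(sqrt(7) x) − 3 tanh(sqrt(7)·8) sinh(sqrt(7) x).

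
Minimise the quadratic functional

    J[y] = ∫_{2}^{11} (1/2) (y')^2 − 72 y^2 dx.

The Lagrangian is L = (1/2) (y')^2 − 72 y^2.
Compute ∂L/∂y = -144y, ∂L/∂y' = y'.
The Euler-Lagrange equation d/dx(∂L/∂y') − ∂L/∂y = 0 reduces to
    y'' + 144 y = 0.
Its general solution is
    y(x) = A sin(12x) + B cos(12x),
with A, B fixed by the endpoint conditions.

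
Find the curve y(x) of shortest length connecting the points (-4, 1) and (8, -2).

Arc-length functional: J[y] = ∫ sqrt(1 + (y')^2) dx.
Lagrangian L = sqrt(1 + (y')^2) has no explicit y dependence, so ∂L/∂y = 0 and the Euler-Lagrange equation gives
    d/dx( y' / sqrt(1 + (y')^2) ) = 0  ⇒  y' / sqrt(1 + (y')^2) = const.
Hence y' is constant, so y(x) is affine.
Fitting the endpoints (-4, 1) and (8, -2):
    slope m = ((-2) − 1) / (8 − (-4)) = -1/4,
    intercept c = 1 − m·(-4) = 0.
Extremal: y(x) = (-1/4) x.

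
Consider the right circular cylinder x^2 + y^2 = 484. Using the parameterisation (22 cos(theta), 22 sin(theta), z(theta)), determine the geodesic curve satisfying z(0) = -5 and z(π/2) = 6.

Parameterise the cylinder of radius R = 22 as
    r(θ) = (22 cos θ, 22 sin θ, z(θ)).
The arc-length element is
    ds = sqrt(484 + (dz/dθ)^2) dθ,
so the Lagrangian is L = sqrt(484 + z'^2).
L depends on z' only, not on z or θ, so ∂L/∂z = 0 and
    ∂L/∂z' = z' / sqrt(484 + z'^2).
The Euler-Lagrange equation gives
    d/dθ( z' / sqrt(484 + z'^2) ) = 0,
so z' is constant. Integrating once:
    z(θ) = a θ + b,
a helix on the cylinder (a straight line when the cylinder is unrolled). The constants a, b are determined by the endpoint conditions.
With endpoint conditions z(0) = -5 and z(π/2) = 6: from z(0) = b we get b = -5, and a·π/2 + -5 = 6 gives a = 22/π, so
    z(θ) = (22/π) θ − 5.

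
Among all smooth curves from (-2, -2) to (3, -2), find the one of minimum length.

Arc-length functional: J[y] = ∫ sqrt(1 + (y')^2) dx.
Lagrangian L = sqrt(1 + (y')^2) has no explicit y dependence, so ∂L/∂y = 0 and the Euler-Lagrange equation gives
    d/dx( y' / sqrt(1 + (y')^2) ) = 0  ⇒  y' / sqrt(1 + (y')^2) = const.
Hence y' is constant, so y(x) is affine.
Fitting the endpoints (-2, -2) and (3, -2):
    slope m = ((-2) − (-2)) / (3 − (-2)) = 0,
    intercept c = (-2) − m·(-2) = -2.
Extremal: y(x) = -2.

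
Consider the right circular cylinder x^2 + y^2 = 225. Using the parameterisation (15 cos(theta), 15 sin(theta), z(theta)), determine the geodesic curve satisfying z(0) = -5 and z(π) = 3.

Parameterise the cylinder of radius R = 15 as
    r(θ) = (15 cos θ, 15 sin θ, z(θ)).
The arc-length element is
    ds = sqrt(225 + (dz/dθ)^2) dθ,
so the Lagrangian is L = sqrt(225 + z'^2).
L depends on z' only, not on z or θ, so ∂L/∂z = 0 and
    ∂L/∂z' = z' / sqrt(225 + z'^2).
The Euler-Lagrange equation gives
    d/dθ( z' / sqrt(225 + z'^2) ) = 0,
so z' is constant. Integrating once:
    z(θ) = a θ + b,
a helix on the cylinder (a straight line when the cylinder is unrolled). The constants a, b are determined by the endpoint conditions.
With endpoint conditions z(0) = -5 and z(π) = 3: from z(0) = b we get b = -5, and a·π + -5 = 3 gives a = 8/π, so
    z(θ) = (8/π) θ − 5.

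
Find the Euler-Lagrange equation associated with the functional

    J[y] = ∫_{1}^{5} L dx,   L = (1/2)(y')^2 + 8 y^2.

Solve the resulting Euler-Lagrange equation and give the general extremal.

The Lagrangian is L = (1/2)(y')^2 + 8 y^2.
∂L/∂y = 16y.
∂L/∂y' = y'.
The Euler-Lagrange equation d/dx(∂L/∂y') − ∂L/∂y = 0 becomes:
    y'' - 16 y = 0
General solution: y(x) = A e^(4x) + B e^(-4x), where A and B are arbitrary constants fixed by the endpoint conditions.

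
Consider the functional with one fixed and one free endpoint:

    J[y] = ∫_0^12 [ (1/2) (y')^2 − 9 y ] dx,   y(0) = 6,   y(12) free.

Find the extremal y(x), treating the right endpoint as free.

The Lagrangian L = (1/2) (y')^2 − 9 y gives
    ∂L/∂y = −9,   ∂L/∂y' = y'.
Euler-Lagrange: d/dx(y') − (−9) = 0, i.e. y'' + 9 = 0, so
    y(x) = −(9/2) x^2 + C1 x + C2.
Fixed left endpoint y(0) = 6 ⇒ C2 = 6.
The right endpoint x = 12 is free, so the natural (transversality) condition is ∂L/∂y' |_{x=12} = 0, i.e. y'(12) = 0.
Compute y'(x) = −9 x + C1, so y'(12) = −108 + C1 = 0 ⇒ C1 = 108.
Therefore the extremal is
    y(x) = −(9/2) x^2 + 108 x + 6.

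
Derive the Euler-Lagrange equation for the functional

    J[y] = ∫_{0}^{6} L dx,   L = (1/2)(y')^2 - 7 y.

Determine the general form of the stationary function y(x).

The Lagrangian is L = (1/2)(y')^2 - 7 y.
∂L/∂y = -7.
∂L/∂y' = y'.
The Euler-Lagrange equation d/dx(∂L/∂y') − ∂L/∂y = 0 becomes:
    y'' + 7 = 0
General solution: y(x) = -(7/2) x^2 + A x + B, where A and B are arbitrary constants fixed by the endpoint conditions.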